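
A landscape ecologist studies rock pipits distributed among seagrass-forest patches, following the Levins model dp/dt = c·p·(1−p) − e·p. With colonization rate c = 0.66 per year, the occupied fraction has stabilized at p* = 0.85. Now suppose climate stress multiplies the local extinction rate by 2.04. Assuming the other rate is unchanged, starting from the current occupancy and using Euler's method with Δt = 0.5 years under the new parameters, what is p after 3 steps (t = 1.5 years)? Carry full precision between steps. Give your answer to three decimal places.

Balance c(1−p*) = e gives e = 0.66×(1 − 0.85000) = 0.09900.
Starting from p₀ = 0.85000; update p ← p + (dp/dt)·Δt with the new parameters.
  1  |  dp/dt·Δt = -0.043758  |  p_1 = 0.806242
  2  |  dp/dt·Δt = -0.029863  |  p_2 = 0.776379
  3  |  dp/dt·Δt = -0.021106  |  p_3 = 0.755273

0.755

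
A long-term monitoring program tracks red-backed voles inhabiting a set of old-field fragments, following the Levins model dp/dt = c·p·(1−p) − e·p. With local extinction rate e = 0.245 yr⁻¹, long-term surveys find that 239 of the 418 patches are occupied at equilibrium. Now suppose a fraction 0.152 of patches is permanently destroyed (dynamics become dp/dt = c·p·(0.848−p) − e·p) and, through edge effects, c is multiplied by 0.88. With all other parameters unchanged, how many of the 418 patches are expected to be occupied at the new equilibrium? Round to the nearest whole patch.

151

Observed p* = 239/418 = 0.57177.
Balance c(1−p*) = e gives c = e/(1 − 0.57177) = 0.245/0.42823 = 0.57212.
New p* = 0.848 − e/c = 0.848 − 0.24500/0.50347 = 0.36138.
Expected occupied = 418 × 0.36138 = 151.06 ≈ 151.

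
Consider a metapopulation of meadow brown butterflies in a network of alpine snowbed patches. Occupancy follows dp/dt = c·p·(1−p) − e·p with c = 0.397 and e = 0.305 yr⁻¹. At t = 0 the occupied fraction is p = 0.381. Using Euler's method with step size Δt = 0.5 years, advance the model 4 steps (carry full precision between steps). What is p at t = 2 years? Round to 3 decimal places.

Update rule: p ← p + [c·p·(1−p) − e·p]·Δt with Δt = 0.5.
step 1: Δp = -0.01129, p = 0.36971
step 2: Δp = -0.01013, p = 0.35959
step 3: Δp = -0.00913, p = 0.35046
step 4: Δp = -0.00826, p = 0.34220

0.342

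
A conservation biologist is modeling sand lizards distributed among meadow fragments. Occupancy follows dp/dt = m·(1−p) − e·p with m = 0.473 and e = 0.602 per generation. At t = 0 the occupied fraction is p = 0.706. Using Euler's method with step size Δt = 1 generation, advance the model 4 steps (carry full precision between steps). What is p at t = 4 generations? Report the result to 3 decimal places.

0.440

Update rule: p ← p + [m·(1−p) − e·p]·Δt with Δt = 1.
  1  |  dp/dt·Δt = -0.285950  |  p_1 = 0.420050
  2  |  dp/dt·Δt = +0.021446  |  p_2 = 0.441496
  3  |  dp/dt·Δt = -0.001608  |  p_3 = 0.439888
  4  |  dp/dt·Δt = +0.000121  |  p_4 = 0.440008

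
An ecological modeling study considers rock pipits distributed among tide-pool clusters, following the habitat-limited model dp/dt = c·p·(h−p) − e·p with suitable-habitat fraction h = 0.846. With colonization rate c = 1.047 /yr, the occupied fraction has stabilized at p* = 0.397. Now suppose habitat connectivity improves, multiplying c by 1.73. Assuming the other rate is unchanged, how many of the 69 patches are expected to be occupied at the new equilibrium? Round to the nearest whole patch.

Balance c(h−p*) = e gives e = 1.047×(0.846 − 0.39700) = 0.47010.
New p* = 0.846 − e/c = 0.846 − 0.47010/1.81131 = 0.58646.
Expected occupied = 69 × 0.58646 = 40.47 ≈ 40.

40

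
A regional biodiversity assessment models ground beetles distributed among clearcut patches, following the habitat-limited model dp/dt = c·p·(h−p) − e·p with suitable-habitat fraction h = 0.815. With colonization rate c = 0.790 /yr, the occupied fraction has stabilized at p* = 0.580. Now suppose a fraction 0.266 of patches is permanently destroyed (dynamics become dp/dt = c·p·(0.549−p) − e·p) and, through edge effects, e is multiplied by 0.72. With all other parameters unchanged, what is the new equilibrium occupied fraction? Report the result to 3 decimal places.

Balance c(h−p*) = e gives e = 0.790×(0.815 − 0.58000) = 0.18565.
New p* = 0.549 − e/c = 0.549 − 0.13367/0.79000 = 0.37980.

0.380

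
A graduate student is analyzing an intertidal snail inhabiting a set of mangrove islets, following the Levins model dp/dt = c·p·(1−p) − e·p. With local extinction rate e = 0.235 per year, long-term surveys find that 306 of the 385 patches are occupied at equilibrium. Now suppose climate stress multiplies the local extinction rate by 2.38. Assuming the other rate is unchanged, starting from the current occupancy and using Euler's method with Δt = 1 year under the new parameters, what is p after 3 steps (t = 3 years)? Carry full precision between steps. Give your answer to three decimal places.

Observed p* = 306/385 = 0.79481.
Balance c(1−p*) = e gives c = e/(1 − 0.79481) = 0.235/0.20519 = 1.14525.
Starting from p₀ = 0.79481; update p ← p + (dp/dt)·Δt with the new parameters.
t = 1: p = 0.79481 + (-0.25776) = 0.53705
t = 2: p = 0.53705 + (-0.01563) = 0.52142
t = 3: p = 0.52142 + (-0.00584) = 0.51558

0.516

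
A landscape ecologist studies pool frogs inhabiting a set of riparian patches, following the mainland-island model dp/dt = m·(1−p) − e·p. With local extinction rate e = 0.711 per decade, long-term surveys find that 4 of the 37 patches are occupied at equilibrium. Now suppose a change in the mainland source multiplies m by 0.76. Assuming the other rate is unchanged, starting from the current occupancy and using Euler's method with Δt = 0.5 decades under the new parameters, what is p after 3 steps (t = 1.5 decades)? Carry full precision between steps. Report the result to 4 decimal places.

0.0898

Observed p* = 4/37 = 0.10811.
Balance m(1−p*) = e·p* gives m = e·p*/(1−p*) = 0.711×0.10811/0.89189 = 0.08618.
Starting from p₀ = 0.10811; update p ← p + (dp/dt)·Δt with the new parameters.
t = 0.5: p = 0.10811 + (-0.00922) = 0.09888
t = 1: p = 0.09888 + (-0.00564) = 0.09324
t = 1.5: p = 0.09324 + (-0.00345) = 0.08979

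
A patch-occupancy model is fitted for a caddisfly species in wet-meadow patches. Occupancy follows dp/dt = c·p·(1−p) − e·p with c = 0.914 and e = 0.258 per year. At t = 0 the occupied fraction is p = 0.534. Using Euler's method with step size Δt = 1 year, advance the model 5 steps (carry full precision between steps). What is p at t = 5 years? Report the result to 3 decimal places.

Update rule: p ← p + [c·p·(1−p) − e·p]·Δt with Δt = 1.
step 1: Δp = +0.08967, p = 0.62367
step 2: Δp = +0.05361, p = 0.67728
step 3: Δp = +0.02503, p = 0.70232
step 4: Δp = +0.00989, p = 0.71221
step 5: Δp = +0.00359, p = 0.71580

0.716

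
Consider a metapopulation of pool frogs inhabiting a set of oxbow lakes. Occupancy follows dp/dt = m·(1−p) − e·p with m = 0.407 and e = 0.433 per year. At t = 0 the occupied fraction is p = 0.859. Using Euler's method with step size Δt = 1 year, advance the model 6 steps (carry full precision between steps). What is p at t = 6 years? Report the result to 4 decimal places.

0.4845

Update rule: p ← p + [m·(1−p) − e·p]·Δt with Δt = 1.
  1  |  dp/dt·Δt = -0.314560  |  p_1 = 0.544440
  2  |  dp/dt·Δt = -0.050330  |  p_2 = 0.494110
  3  |  dp/dt·Δt = -0.008053  |  p_3 = 0.486058
  4  |  dp/dt·Δt = -0.001288  |  p_4 = 0.484769
  5  |  dp/dt·Δt = -0.000206  |  p_5 = 0.484563
  6  |  dp/dt·Δt = -0.000033  |  p_6 = 0.484530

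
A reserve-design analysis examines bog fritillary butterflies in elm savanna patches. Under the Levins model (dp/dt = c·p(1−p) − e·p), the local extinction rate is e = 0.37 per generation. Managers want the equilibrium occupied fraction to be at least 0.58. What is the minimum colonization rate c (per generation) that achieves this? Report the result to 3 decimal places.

0.881

p* = 1 − e/c ≥ 0.58 requires e/c ≤ 0.4200, i.e. c ≥ e/0.4200.
c_min = 0.37/0.4200 = 0.8810.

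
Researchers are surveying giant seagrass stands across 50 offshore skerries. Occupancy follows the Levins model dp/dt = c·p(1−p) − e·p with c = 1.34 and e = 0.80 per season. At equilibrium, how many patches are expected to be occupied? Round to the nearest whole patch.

p* = 1 − e/c = 1 − 0.80/1.34 = 0.4030.
Expected occupied patches = N × p* = 50 × 0.4030 = 20.15 ≈ 20.

20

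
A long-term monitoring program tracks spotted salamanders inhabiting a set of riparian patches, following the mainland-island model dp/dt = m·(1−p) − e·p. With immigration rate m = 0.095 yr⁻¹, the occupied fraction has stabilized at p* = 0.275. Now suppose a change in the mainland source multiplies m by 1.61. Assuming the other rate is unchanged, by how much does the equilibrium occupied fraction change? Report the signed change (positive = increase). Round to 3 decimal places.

0.104

Balance m(1−p*) = e·p* gives e = m(1−p*)/p* = 0.095×0.72500/0.27500 = 0.25045.
New p* = m/(m+e) = 0.15295/(0.15295+0.25045) = 0.37915.
Δp* = 0.37915 − 0.27500 = +0.10415.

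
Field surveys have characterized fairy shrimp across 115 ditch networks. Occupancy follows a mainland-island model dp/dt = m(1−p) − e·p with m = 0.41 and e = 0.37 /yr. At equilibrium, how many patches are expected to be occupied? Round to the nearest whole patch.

60

p* = m/(m+e) = 0.41/0.7800 = 0.5256.
Expected occupied patches = N × p* = 115 × 0.5256 = 60.45 ≈ 60.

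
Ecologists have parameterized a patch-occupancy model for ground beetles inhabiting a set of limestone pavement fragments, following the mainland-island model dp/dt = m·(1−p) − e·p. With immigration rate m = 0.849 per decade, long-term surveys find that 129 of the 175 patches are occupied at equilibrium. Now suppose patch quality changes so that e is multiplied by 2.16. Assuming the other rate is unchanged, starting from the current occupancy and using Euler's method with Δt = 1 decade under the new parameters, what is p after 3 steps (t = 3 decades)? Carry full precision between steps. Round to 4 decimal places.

Observed p* = 129/175 = 0.73714.
Balance m(1−p*) = e·p* gives e = m(1−p*)/p* = 0.849×0.26286/0.73714 = 0.30274.
Starting from p₀ = 0.73714; update p ← p + (dp/dt)·Δt with the new parameters.
p: 0.73714 → 0.47827  (Δp = -0.25887)
p: 0.47827 → 0.60846  (Δp = +0.13019)
p: 0.60846 → 0.54299  (Δp = -0.06548)

0.5430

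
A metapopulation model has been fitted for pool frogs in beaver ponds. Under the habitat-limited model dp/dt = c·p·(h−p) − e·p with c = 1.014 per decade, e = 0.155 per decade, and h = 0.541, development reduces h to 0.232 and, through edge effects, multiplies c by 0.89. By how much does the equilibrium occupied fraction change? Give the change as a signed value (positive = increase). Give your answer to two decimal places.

Before: p* = h − e/c = 0.541 − 0.155/1.014 = 0.541 − 0.1529 = 0.3881.
After: c = 0.90246, e = 0.155, h = 0.232; p* = 0.232 − 0.155/0.90246 = 0.0602.
Δp* = 0.0602 − 0.3881 = -0.3279.

-0.33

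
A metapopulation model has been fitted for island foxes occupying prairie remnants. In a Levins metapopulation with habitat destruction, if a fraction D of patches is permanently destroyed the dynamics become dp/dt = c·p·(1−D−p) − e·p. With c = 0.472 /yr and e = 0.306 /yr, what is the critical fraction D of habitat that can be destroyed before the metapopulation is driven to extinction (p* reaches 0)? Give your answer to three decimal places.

The nontrivial equilibrium is p* = (1−D) − e/c; extinction occurs when this hits zero.
So D_crit = 1 − e/c = 1 − 0.306/0.472 = 1 − 0.6483 = 0.3517.
This equals the undisturbed p*, a classic result of Lande's extension.

0.352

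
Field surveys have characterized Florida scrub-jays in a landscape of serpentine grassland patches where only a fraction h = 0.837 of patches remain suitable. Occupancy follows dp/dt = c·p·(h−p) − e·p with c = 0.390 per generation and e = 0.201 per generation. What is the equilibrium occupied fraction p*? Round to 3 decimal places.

0.322

Setting dp/dt = 0 and dividing by p* gives c·(h−p*) = e.
So p* = h − e/c = 0.837 − 0.201/0.390 = 0.837 − 0.5154 = 0.3216.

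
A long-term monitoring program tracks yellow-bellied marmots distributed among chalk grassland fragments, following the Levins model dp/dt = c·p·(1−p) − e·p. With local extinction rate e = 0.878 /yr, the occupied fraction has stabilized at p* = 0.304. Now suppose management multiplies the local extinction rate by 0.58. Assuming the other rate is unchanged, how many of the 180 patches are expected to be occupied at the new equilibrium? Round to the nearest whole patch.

Balance c(1−p*) = e gives c = e/(1 − 0.30400) = 0.878/0.69600 = 1.26149.
New p* = 1 − e/c = 1 − 0.50924/1.26149 = 0.59632.
Expected occupied = 180 × 0.59632 = 107.34 ≈ 107.

107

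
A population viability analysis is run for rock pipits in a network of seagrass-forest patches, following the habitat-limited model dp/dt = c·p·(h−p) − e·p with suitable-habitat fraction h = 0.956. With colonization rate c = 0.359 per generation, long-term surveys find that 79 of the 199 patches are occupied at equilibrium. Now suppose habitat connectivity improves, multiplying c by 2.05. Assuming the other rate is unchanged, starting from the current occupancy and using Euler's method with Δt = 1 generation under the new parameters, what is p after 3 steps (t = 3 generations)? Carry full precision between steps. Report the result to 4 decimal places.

0.6056

Observed p* = 79/199 = 0.39698.
Balance c(h−p*) = e gives e = 0.359×(0.956 − 0.39698) = 0.20069.
Starting from p₀ = 0.39698; update p ← p + (dp/dt)·Δt with the new parameters.
  1  |  dp/dt·Δt = +0.083653  |  p_1 = 0.480638
  2  |  dp/dt·Δt = +0.071690  |  p_2 = 0.552328
  3  |  dp/dt·Δt = +0.053242  |  p_3 = 0.605570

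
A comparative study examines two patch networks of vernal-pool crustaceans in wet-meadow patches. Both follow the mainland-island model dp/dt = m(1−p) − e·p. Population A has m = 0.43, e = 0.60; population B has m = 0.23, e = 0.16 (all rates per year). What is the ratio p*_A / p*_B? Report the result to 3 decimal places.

0.708

A: p*_A = m/(m+e) = 0.43/1.0300 = 0.4175.
B: p*_B = 0.23/0.3900 = 0.5897.
p*_A / p*_B = 0.4175/0.5897 = 0.7079.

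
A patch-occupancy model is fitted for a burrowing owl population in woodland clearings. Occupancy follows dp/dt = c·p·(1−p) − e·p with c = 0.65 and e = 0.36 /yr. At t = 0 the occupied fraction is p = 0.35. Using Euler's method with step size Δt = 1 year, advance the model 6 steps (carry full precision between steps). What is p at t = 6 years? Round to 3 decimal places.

0.430

Update rule: p ← p + [c·p·(1−p) − e·p]·Δt with Δt = 1.
p: 0.35000 → 0.37187  (Δp = +0.02187)
p: 0.37187 → 0.38983  (Δp = +0.01795)
p: 0.38983 → 0.40410  (Δp = +0.01427)
p: 0.40410 → 0.41515  (Δp = +0.01105)
p: 0.41515 → 0.42351  (Δp = +0.00837)
p: 0.42351 → 0.42975  (Δp = +0.00623)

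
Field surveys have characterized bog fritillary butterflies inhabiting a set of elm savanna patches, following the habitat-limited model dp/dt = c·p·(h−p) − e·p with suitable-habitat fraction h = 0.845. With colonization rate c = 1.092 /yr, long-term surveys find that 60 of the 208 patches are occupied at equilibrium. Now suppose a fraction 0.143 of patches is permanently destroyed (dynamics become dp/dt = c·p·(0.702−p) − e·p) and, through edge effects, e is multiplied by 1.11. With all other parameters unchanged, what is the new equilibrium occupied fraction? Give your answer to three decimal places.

Observed p* = 60/208 = 0.28846.
Balance c(h−p*) = e gives e = 1.092×(0.845 − 0.28846) = 0.60774.
New p* = 0.702 − e/c = 0.702 − 0.67459/1.09200 = 0.08424.

0.084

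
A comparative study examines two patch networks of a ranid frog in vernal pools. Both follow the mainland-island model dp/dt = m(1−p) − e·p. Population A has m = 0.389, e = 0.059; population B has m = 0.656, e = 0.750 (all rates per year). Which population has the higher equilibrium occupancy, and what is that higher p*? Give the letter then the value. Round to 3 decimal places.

A, 0.868

A: p*_A = m/(m+e) = 0.389/0.4480 = 0.8683.
B: p*_B = 0.656/1.4060 = 0.4666.
A is higher at 0.8683.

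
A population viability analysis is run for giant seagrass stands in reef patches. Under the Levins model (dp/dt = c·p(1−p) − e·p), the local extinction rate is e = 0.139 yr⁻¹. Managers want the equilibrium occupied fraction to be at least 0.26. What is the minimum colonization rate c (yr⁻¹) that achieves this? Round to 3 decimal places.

0.188

p* = 1 − e/c ≥ 0.26 requires e/c ≤ 0.7400, i.e. c ≥ e/0.7400.
c_min = 0.139/0.7400 = 0.1878.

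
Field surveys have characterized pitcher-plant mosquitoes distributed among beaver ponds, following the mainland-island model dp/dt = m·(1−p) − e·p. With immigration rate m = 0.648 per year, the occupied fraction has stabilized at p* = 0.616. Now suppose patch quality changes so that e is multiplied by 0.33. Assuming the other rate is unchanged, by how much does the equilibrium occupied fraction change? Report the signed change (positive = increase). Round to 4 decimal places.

Balance m(1−p*) = e·p* gives e = m(1−p*)/p* = 0.648×0.38400/0.61600 = 0.40395.
New p* = m/(m+e) = 0.64800/(0.64800+0.13330) = 0.82939.
Δp* = 0.82939 − 0.61600 = +0.21339.

0.2134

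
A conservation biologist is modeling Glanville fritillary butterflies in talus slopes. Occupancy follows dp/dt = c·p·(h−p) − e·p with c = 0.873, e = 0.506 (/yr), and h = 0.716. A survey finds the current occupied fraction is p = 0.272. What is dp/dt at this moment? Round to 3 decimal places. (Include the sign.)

-0.032

Colonization term: c·p·(h−p) = 0.873×0.272×0.4440 = 0.10543.
Extinction term: e·p = 0.13763.
dp/dt = 0.10543 − 0.13763 = -0.03220.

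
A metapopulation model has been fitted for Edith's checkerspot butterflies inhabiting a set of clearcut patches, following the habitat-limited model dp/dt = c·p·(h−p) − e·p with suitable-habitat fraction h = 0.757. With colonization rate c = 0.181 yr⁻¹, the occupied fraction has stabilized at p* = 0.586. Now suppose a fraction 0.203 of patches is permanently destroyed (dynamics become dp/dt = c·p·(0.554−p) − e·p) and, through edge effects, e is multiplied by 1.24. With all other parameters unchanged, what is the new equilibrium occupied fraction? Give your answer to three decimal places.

Balance c(h−p*) = e gives e = 0.181×(0.757 − 0.58600) = 0.03095.
New p* = 0.554 − e/c = 0.554 − 0.03838/0.18100 = 0.34196.

0.342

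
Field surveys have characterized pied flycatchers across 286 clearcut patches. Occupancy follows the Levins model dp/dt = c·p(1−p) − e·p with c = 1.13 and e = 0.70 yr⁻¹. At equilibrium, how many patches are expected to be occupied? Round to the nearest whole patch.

p* = 1 − e/c = 1 − 0.70/1.13 = 0.3805.
Expected occupied patches = N × p* = 286 × 0.3805 = 108.83 ≈ 109.

109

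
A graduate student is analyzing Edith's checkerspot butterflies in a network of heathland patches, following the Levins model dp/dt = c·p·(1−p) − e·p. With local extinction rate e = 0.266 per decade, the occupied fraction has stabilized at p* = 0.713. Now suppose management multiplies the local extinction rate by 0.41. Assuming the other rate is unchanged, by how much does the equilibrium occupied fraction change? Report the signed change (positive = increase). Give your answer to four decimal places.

0.1693

Balance c(1−p*) = e gives c = e/(1 − 0.71300) = 0.266/0.28700 = 0.92683.
New p* = 1 − e/c = 1 − 0.10906/0.92683 = 0.88233.
Δp* = 0.88233 − 0.71300 = +0.16933.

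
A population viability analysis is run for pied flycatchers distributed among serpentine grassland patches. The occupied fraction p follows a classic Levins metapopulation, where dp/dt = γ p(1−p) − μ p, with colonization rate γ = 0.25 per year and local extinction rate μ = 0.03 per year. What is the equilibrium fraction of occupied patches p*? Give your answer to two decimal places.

At equilibrium, colonization balances extinction: γ·p*·(1−p*) = μ·p*.
So p* = 1 − μ/γ = 1 − 0.03/0.25 = 1 − 0.1200 = 0.8800.

0.88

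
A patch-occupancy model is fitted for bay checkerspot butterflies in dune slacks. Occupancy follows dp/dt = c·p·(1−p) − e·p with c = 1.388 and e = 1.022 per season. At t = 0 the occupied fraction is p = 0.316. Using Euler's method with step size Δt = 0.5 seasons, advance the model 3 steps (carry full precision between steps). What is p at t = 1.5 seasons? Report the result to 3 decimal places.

0.289

Update rule: p ← p + [c·p·(1−p) − e·p]·Δt with Δt = 0.5.
step 1: Δp = -0.01147, p = 0.30453
step 2: Δp = -0.00863, p = 0.29590
step 3: Δp = -0.00661, p = 0.28928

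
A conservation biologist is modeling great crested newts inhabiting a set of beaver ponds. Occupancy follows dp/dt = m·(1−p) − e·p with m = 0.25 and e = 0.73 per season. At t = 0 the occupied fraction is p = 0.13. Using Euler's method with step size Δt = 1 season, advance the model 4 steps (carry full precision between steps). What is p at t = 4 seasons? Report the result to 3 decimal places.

Update rule: p ← p + [m·(1−p) − e·p]·Δt with Δt = 1.
t = 1: p = 0.13000 + (+0.12260) = 0.25260
t = 2: p = 0.25260 + (+0.00245) = 0.25505
t = 3: p = 0.25505 + (+0.00005) = 0.25510
t = 4: p = 0.25510 + (+0.00000) = 0.25510

0.255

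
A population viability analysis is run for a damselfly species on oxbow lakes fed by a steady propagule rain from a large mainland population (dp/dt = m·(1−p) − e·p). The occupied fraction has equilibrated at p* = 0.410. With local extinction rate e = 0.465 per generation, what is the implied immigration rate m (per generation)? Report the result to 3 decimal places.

0.323

At equilibrium m(1−p*) = e·p*, so m = e·p*/(1−p*).
m = 0.465 × 0.410 / 0.5900 = 0.1906/0.5900 = 0.3231.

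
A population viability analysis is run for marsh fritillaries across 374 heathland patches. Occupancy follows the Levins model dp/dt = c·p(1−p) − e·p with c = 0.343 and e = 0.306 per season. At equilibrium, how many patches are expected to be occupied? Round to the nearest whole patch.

p* = 1 − e/c = 1 − 0.306/0.343 = 0.1079.
Expected occupied patches = N × p* = 374 × 0.1079 = 40.34 ≈ 40.

40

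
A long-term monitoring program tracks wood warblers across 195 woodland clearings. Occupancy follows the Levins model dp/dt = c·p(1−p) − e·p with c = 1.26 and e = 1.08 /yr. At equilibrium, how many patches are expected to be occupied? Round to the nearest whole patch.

28

p* = 1 − e/c = 1 − 1.08/1.26 = 0.1429.
Expected occupied patches = N × p* = 195 × 0.1429 = 27.86 ≈ 28.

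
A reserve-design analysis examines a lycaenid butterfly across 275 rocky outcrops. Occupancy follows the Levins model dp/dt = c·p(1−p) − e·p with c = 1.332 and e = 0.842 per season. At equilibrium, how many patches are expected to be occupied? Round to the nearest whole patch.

101

p* = 1 − e/c = 1 − 0.842/1.332 = 0.3679.
Expected occupied patches = N × p* = 275 × 0.3679 = 101.16 ≈ 101.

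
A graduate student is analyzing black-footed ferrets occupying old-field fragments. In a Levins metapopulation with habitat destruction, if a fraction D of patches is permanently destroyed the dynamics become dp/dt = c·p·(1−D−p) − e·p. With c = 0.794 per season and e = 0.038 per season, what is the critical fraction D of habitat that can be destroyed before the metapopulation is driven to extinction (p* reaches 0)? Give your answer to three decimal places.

The nontrivial equilibrium is p* = (1−D) − e/c; extinction occurs when this hits zero.
So D_crit = 1 − e/c = 1 − 0.038/0.794 = 1 − 0.0479 = 0.9521.
This equals the undisturbed p*, a classic result of Lande's extension.

0.952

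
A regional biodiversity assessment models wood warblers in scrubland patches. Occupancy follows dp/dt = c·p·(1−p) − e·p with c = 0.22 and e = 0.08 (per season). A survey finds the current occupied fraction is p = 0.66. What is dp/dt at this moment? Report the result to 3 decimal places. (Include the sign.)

-0.003

Colonization term: c·p·(1−p) = 0.22×0.66×0.3400 = 0.04937.
Extinction term: e·p = 0.05280.
dp/dt = 0.04937 − 0.05280 = -0.00343.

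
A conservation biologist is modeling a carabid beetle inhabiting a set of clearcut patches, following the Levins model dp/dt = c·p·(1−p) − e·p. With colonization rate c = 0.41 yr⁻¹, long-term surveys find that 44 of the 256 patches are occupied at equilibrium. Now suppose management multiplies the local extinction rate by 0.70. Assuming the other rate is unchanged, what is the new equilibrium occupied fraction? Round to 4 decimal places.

Observed p* = 44/256 = 0.17188.
Balance c(1−p*) = e gives e = 0.41×(1 − 0.17188) = 0.33953.
New p* = 1 − e/c = 1 − 0.23767/0.41000 = 0.42032.

0.4203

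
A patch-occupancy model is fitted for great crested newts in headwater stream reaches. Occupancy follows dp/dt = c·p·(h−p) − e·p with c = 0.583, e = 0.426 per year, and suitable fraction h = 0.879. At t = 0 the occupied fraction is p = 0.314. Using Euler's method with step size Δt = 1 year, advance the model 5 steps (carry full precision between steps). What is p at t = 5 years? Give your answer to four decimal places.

0.2194

Update rule: p ← p + [c·p·(h−p) − e·p]·Δt with Δt = 1.
p: 0.31400 → 0.28367  (Δp = -0.03033)
p: 0.28367 → 0.26128  (Δp = -0.02239)
p: 0.26128 → 0.24407  (Δp = -0.01721)
p: 0.24407 → 0.23044  (Δp = -0.01363)
p: 0.23044 → 0.21941  (Δp = -0.01104)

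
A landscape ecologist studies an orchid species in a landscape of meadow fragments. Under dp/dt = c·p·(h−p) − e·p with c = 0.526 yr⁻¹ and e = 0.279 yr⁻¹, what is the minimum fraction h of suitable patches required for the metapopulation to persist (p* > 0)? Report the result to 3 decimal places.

p* = h − e/c is positive only when h > e/c.
h_min = e/c = 0.279/0.526 = 0.5304.

0.530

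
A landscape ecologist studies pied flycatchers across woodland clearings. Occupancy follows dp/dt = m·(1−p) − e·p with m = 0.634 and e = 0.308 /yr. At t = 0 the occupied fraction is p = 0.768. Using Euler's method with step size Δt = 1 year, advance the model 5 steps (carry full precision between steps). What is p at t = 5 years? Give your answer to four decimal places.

Update rule: p ← p + [m·(1−p) − e·p]·Δt with Δt = 1.
  1  |  dp/dt·Δt = -0.089456  |  p_1 = 0.678544
  2  |  dp/dt·Δt = -0.005188  |  p_2 = 0.673356
  3  |  dp/dt·Δt = -0.000301  |  p_3 = 0.673055
  4  |  dp/dt·Δt = -0.000017  |  p_4 = 0.673037
  5  |  dp/dt·Δt = -0.000001  |  p_5 = 0.673036

0.6730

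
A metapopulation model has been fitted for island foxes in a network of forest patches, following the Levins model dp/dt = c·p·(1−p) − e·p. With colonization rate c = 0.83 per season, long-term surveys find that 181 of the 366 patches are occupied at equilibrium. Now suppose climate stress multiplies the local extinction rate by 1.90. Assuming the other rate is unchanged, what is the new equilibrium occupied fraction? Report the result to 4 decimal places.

Observed p* = 181/366 = 0.49454.
Balance c(1−p*) = e gives e = 0.83×(1 − 0.49454) = 0.41953.
New p* = 1 − e/c = 1 − 0.79711/0.83000 = 0.03963.

0.0396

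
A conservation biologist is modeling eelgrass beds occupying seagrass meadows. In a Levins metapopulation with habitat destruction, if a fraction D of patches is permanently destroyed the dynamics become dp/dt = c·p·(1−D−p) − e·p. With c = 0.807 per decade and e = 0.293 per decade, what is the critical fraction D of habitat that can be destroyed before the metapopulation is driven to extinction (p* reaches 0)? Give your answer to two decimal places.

The nontrivial equilibrium is p* = (1−D) − e/c; extinction occurs when this hits zero.
So D_crit = 1 − e/c = 1 − 0.293/0.807 = 1 − 0.3631 = 0.6369.
Note this equals the original equilibrium occupancy — the Levins extinction-debt result.

0.64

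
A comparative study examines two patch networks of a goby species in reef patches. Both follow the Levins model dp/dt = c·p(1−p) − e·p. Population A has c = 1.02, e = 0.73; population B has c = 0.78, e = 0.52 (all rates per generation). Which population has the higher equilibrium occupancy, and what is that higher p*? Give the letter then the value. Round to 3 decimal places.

B, 0.333

A: p*_A = 1 − 0.73/1.02 = 0.2843.
B: p*_B = 1 − 0.52/0.78 = 0.3333.
B is higher at 0.3333.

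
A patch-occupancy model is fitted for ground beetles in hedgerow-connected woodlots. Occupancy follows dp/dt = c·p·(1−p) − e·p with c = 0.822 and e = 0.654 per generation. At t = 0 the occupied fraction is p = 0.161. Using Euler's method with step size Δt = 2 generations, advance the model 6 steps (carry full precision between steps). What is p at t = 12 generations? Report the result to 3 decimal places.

Update rule: p ← p + [c·p·(1−p) − e·p]·Δt with Δt = 2.
  1  |  dp/dt·Δt = +0.011482  |  p_1 = 0.172482
  2  |  dp/dt·Δt = +0.009045  |  p_2 = 0.181527
  3  |  dp/dt·Δt = +0.006820  |  p_3 = 0.188347
  4  |  dp/dt·Δt = +0.004964  |  p_4 = 0.193311
  5  |  dp/dt·Δt = +0.003518  |  p_5 = 0.196829
  6  |  dp/dt·Δt = +0.002443  |  p_6 = 0.199272

0.199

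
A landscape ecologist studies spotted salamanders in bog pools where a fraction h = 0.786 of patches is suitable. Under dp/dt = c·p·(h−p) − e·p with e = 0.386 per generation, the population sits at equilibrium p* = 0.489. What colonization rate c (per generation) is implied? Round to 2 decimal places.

At equilibrium c(h−p*) = e, so c = e/(h−p*).
c = 0.386/(0.786 − 0.489) = 0.386/0.2970 = 1.2997.

1.30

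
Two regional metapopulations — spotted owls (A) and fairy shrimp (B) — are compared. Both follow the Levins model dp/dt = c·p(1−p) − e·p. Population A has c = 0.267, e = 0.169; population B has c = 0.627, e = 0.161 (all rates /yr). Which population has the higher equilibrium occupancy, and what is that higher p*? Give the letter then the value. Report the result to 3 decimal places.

B, 0.743

A: p*_A = 1 − 0.169/0.267 = 0.3670.
B: p*_B = 1 − 0.161/0.627 = 0.7432.
B is higher at 0.7432.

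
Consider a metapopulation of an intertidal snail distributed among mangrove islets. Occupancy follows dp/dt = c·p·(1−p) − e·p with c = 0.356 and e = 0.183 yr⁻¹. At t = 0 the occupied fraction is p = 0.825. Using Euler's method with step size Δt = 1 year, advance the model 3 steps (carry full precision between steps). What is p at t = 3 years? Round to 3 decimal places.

0.622

Update rule: p ← p + [c·p·(1−p) − e·p]·Δt with Δt = 1.
step 1: Δp = -0.09958, p = 0.72542
step 2: Δp = -0.06184, p = 0.66358
step 3: Δp = -0.04196, p = 0.62162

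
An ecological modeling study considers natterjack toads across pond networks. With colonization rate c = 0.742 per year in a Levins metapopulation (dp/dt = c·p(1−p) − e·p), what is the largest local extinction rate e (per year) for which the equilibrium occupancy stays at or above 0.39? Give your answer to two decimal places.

1 − e/c ≥ 0.39 ⇒ e ≤ c(1 − 0.39) = 0.742 × 0.6100.
e_max = 0.4526.

0.45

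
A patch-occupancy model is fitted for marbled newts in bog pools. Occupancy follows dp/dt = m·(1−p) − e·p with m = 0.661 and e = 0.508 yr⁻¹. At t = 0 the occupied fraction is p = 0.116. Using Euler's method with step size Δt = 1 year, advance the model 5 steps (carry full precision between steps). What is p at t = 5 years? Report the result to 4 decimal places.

0.5655

Update rule: p ← p + [m·(1−p) − e·p]·Δt with Δt = 1.
t = 1: p = 0.11600 + (+0.52540) = 0.64140
t = 2: p = 0.64140 + (-0.08879) = 0.55260
t = 3: p = 0.55260 + (+0.01501) = 0.56761
t = 4: p = 0.56761 + (-0.00254) = 0.56507
t = 5: p = 0.56507 + (+0.00043) = 0.56550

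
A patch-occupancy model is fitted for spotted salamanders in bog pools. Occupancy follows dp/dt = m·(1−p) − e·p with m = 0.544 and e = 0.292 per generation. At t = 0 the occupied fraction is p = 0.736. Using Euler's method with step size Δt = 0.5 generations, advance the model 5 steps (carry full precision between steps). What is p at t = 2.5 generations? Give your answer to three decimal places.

0.656

Update rule: p ← p + [m·(1−p) − e·p]·Δt with Δt = 0.5.
t = 0.5: p = 0.73600 + (-0.03565) = 0.70035
t = 1: p = 0.70035 + (-0.02075) = 0.67960
t = 1.5: p = 0.67960 + (-0.01207) = 0.66753
t = 2: p = 0.66753 + (-0.00703) = 0.66050
t = 2.5: p = 0.66050 + (-0.00409) = 0.65641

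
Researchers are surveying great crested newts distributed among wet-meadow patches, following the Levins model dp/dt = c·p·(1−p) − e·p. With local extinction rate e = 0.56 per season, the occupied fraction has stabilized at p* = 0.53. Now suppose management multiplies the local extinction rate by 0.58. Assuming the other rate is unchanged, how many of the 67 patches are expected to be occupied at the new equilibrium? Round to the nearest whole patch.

49

Balance c(1−p*) = e gives c = e/(1 − 0.53000) = 0.56/0.47000 = 1.19149.
New p* = 1 − e/c = 1 − 0.32480/1.19149 = 0.72740.
Expected occupied = 67 × 0.72740 = 48.74 ≈ 49.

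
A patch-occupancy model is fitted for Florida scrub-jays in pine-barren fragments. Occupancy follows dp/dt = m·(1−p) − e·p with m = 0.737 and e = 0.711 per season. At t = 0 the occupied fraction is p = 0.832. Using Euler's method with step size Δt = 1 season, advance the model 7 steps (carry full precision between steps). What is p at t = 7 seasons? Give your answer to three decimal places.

0.508

Update rule: p ← p + [m·(1−p) − e·p]·Δt with Δt = 1.
t = 1: p = 0.83200 + (-0.46774) = 0.36426
t = 2: p = 0.36426 + (+0.20955) = 0.57381
t = 3: p = 0.57381 + (-0.09388) = 0.47993
t = 4: p = 0.47993 + (+0.04206) = 0.52199
t = 5: p = 0.52199 + (-0.01884) = 0.50315
t = 6: p = 0.50315 + (+0.00844) = 0.51159
t = 7: p = 0.51159 + (-0.00378) = 0.50781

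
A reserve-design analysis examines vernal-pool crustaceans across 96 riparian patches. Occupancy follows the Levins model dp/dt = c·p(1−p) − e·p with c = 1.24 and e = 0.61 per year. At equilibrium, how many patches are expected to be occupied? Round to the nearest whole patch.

49

p* = 1 − e/c = 1 − 0.61/1.24 = 0.5081.
Expected occupied patches = N × p* = 96 × 0.5081 = 48.77 ≈ 49.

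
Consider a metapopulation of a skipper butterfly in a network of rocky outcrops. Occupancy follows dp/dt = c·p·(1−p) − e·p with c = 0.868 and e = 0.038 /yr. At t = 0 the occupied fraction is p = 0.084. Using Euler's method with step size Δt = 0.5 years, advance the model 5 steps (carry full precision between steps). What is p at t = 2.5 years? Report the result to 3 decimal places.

Update rule: p ← p + [c·p·(1−p) − e·p]·Δt with Δt = 0.5.
t = 0.5: p = 0.08400 + (+0.03180) = 0.11580
t = 1: p = 0.11580 + (+0.04224) = 0.15803
t = 1.5: p = 0.15803 + (+0.05475) = 0.21278
t = 2: p = 0.21278 + (+0.06865) = 0.28143
t = 2.5: p = 0.28143 + (+0.08242) = 0.36385

0.364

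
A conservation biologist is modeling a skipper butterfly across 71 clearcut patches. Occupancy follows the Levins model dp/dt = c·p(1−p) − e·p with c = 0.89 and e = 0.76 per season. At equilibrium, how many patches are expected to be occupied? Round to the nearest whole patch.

10

p* = 1 − e/c = 1 − 0.76/0.89 = 0.1461.
Expected occupied patches = N × p* = 71 × 0.1461 = 10.37 ≈ 10.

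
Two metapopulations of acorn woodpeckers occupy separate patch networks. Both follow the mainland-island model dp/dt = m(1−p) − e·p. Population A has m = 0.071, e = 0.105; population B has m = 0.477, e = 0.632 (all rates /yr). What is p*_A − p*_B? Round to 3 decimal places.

-0.027

A: p*_A = m/(m+e) = 0.071/0.1760 = 0.4034.
B: p*_B = 0.477/1.1090 = 0.4301.
p*_A − p*_B = 0.4034 − 0.4301 = -0.0267.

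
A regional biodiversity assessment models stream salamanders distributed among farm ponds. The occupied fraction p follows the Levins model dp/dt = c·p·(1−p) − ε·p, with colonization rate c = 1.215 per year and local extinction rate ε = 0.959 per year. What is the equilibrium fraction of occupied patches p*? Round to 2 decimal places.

0.21

At equilibrium, colonization balances extinction: c·p*·(1−p*) = ε·p*.
So p* = 1 − ε/c = 1 − 0.959/1.215 = 1 − 0.7893 = 0.2107.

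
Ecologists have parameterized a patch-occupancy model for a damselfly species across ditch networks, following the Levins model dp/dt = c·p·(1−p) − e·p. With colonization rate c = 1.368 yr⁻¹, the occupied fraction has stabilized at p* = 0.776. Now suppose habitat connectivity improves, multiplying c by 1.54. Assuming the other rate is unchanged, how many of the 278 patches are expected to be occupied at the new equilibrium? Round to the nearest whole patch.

Balance c(1−p*) = e gives e = 1.368×(1 − 0.77600) = 0.30643.
New p* = 1 − e/c = 1 − 0.30643/2.10672 = 0.85455.
Expected occupied = 278 × 0.85455 = 237.56 ≈ 238.

238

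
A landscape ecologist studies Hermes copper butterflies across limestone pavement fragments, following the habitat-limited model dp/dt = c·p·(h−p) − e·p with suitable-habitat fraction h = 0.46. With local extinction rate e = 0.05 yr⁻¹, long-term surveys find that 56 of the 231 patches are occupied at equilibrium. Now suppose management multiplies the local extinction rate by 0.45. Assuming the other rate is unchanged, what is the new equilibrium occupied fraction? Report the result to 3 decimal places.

0.362

Observed p* = 56/231 = 0.24242.
Balance c(h−p*) = e gives c = e/(0.46 − 0.24242) = 0.05/0.21758 = 0.22980.
New p* = 0.46 − e/c = 0.46 − 0.02250/0.22980 = 0.36209.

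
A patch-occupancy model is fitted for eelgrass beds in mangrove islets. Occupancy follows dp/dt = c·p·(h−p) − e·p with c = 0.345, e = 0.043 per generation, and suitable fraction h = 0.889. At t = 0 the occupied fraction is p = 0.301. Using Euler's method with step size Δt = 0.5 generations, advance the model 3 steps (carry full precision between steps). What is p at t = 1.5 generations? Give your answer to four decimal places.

Update rule: p ← p + [c·p·(h−p) − e·p]·Δt with Δt = 0.5.
step 1: Δp = +0.02406, p = 0.32506
step 2: Δp = +0.02463, p = 0.34969
step 3: Δp = +0.02501, p = 0.37471

0.3747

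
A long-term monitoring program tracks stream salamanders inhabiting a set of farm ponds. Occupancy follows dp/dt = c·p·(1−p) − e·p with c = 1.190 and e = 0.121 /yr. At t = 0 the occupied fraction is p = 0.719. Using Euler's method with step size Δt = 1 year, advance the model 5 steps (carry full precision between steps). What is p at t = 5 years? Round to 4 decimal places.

0.8983

Update rule: p ← p + [c·p·(1−p) − e·p]·Δt with Δt = 1.
p: 0.71900 → 0.87243  (Δp = +0.15343)
p: 0.87243 → 0.89931  (Δp = +0.02688)
p: 0.89931 → 0.89825  (Δp = -0.00106)
p: 0.89825 → 0.89832  (Δp = +0.00007)
p: 0.89832 → 0.89832  (Δp = -0.00001)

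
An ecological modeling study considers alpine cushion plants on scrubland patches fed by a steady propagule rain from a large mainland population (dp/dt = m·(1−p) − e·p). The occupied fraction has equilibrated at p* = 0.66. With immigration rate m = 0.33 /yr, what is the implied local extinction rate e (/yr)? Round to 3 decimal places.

At equilibrium m(1−p*) = e·p*, so e = m(1−p*)/p*.
e = 0.33 × 0.3400 / 0.66 = 0.1700.

0.170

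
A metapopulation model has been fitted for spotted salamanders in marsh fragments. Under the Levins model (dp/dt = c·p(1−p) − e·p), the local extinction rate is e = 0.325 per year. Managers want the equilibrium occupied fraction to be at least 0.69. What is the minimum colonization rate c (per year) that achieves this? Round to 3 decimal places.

p* = 1 − e/c ≥ 0.69 requires e/c ≤ 0.3100, i.e. c ≥ e/0.3100.
c_min = 0.325/0.3100 = 1.0484.

1.048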